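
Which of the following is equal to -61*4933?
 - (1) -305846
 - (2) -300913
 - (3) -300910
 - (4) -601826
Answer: 2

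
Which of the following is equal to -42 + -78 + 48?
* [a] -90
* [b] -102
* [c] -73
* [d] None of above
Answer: d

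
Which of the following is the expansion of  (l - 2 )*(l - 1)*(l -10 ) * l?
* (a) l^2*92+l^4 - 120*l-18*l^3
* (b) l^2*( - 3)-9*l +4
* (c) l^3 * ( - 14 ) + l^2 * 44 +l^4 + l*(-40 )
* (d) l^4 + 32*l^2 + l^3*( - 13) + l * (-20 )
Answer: d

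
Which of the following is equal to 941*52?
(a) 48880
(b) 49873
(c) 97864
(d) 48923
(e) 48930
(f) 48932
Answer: f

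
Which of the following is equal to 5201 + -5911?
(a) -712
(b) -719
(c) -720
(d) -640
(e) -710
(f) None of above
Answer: e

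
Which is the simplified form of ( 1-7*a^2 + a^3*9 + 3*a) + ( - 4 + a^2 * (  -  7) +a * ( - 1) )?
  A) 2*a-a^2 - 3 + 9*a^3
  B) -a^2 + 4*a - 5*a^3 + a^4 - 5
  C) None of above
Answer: C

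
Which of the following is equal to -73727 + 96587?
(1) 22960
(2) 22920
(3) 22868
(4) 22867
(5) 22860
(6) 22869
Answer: 5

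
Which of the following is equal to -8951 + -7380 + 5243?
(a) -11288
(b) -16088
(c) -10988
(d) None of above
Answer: d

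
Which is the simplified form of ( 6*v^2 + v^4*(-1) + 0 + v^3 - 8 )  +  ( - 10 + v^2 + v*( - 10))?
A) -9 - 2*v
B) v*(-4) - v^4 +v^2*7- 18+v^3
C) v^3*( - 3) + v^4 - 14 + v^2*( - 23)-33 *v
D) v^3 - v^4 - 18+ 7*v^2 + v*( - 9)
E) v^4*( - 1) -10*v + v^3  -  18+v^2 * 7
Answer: E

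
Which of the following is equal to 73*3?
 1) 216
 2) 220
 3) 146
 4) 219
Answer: 4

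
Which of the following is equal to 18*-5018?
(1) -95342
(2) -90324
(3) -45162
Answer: 2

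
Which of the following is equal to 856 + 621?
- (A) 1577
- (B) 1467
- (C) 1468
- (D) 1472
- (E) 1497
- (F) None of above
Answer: F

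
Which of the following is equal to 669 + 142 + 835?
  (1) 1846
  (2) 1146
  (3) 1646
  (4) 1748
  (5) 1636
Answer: 3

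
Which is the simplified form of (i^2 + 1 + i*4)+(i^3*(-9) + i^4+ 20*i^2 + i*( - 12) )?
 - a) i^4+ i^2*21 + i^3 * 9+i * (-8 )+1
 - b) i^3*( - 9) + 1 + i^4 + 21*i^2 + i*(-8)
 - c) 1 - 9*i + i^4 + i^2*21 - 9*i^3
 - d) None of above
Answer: b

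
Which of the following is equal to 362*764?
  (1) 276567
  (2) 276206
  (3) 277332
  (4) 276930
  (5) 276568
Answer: 5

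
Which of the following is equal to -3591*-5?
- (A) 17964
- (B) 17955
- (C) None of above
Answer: B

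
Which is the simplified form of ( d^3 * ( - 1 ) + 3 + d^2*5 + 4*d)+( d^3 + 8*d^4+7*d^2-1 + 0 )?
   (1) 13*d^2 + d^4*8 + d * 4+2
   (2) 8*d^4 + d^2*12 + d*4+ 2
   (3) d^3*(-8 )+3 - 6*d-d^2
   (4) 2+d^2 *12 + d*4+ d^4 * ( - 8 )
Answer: 2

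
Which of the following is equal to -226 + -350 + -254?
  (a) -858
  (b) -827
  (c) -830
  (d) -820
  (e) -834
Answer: c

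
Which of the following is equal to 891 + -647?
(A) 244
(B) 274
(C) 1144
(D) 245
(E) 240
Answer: A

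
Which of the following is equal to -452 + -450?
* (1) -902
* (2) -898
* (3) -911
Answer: 1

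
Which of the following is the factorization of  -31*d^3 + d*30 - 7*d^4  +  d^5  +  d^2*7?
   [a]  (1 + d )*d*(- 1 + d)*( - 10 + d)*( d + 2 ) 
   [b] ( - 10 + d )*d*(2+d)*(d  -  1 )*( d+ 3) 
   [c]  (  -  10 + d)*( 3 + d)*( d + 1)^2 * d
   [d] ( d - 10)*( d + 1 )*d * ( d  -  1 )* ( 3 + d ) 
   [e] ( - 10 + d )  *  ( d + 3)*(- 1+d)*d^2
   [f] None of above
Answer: d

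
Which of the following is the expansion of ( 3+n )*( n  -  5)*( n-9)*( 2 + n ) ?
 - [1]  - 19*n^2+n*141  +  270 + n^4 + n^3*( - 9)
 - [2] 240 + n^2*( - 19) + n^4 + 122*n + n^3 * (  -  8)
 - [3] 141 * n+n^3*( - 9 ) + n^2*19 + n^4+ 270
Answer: 1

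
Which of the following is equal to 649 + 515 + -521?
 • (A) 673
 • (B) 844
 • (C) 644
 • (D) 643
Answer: D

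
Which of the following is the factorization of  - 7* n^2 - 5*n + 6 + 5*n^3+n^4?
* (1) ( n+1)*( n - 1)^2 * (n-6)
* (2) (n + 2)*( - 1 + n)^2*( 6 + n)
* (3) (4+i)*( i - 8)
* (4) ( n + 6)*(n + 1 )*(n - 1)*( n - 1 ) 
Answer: 4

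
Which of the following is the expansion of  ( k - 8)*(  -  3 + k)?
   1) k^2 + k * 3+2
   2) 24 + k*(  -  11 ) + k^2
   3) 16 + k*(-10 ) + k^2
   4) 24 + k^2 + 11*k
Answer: 2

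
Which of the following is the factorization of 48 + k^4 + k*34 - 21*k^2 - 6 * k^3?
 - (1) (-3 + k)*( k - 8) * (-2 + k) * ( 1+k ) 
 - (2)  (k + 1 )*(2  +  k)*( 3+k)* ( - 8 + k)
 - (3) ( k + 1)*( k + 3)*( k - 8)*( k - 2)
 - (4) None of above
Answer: 3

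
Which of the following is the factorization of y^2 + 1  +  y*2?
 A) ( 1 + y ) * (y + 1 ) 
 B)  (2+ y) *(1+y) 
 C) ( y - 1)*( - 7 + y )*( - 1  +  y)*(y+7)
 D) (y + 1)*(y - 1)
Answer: A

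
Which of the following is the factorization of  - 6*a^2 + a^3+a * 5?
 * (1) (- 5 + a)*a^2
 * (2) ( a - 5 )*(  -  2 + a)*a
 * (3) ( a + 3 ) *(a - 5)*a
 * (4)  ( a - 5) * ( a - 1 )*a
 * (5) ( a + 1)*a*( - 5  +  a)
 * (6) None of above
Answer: 4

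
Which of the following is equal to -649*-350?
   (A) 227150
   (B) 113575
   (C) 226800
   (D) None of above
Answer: A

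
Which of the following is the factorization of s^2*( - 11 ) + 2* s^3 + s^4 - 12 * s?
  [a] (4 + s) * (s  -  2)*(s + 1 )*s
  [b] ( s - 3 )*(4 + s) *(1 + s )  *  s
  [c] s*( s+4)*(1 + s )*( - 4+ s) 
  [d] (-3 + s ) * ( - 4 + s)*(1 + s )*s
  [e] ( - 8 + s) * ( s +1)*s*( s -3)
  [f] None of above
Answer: b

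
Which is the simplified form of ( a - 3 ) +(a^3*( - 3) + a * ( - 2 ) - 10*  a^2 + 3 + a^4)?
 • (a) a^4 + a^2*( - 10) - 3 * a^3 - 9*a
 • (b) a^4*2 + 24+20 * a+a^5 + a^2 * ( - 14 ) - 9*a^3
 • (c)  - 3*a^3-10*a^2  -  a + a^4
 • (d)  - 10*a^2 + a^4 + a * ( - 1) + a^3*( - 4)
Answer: c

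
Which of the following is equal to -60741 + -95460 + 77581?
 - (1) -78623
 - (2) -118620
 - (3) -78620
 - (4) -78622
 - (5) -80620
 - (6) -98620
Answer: 3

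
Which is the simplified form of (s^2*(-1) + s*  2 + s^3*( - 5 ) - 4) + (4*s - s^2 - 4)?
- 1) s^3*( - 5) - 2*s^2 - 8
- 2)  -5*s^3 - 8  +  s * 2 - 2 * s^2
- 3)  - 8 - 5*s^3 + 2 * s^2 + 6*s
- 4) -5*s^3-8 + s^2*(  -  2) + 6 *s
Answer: 4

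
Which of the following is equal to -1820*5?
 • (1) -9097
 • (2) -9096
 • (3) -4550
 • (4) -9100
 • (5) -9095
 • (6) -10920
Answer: 4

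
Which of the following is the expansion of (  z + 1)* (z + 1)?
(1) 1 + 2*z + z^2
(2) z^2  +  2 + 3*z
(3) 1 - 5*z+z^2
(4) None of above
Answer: 1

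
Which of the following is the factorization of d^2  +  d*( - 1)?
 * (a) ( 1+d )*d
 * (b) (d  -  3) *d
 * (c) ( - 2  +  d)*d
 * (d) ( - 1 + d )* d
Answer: d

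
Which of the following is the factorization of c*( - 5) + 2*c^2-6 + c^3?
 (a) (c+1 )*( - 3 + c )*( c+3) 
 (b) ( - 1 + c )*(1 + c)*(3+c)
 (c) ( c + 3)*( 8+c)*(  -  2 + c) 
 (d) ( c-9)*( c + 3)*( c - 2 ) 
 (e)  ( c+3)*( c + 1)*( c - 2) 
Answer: e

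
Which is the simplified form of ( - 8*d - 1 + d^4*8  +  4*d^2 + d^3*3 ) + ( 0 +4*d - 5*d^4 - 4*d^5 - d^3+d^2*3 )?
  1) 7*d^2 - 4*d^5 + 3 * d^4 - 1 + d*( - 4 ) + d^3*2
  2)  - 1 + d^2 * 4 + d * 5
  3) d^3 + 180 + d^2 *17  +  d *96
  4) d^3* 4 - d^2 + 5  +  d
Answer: 1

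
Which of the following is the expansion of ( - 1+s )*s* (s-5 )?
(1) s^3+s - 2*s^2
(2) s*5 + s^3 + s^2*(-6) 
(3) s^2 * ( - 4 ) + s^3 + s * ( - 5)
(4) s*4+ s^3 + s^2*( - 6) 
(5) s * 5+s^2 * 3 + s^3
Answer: 2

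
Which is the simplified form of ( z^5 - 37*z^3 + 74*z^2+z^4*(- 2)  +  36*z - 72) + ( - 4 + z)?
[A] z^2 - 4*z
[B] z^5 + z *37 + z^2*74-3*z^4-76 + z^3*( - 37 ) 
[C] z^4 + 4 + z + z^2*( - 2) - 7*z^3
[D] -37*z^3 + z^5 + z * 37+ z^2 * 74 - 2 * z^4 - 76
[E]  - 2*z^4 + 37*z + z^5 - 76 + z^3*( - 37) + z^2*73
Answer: D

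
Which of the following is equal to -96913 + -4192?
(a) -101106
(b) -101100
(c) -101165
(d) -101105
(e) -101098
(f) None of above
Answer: d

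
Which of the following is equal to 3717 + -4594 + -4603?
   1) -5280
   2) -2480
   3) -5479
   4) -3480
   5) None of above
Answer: 5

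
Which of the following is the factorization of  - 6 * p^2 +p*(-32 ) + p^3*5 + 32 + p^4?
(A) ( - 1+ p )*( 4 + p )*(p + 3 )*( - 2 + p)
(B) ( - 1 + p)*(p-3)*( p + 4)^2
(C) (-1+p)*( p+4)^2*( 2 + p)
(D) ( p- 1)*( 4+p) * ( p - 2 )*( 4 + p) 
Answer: D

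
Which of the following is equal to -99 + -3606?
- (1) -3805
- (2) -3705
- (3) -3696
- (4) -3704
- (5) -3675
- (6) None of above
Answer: 2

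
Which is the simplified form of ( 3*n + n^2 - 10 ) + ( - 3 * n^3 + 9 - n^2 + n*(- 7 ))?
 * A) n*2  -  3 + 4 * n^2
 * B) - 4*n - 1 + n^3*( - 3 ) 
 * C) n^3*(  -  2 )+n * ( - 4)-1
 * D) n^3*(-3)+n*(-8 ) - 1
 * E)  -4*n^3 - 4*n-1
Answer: B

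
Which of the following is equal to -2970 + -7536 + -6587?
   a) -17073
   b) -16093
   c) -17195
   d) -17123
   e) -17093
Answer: e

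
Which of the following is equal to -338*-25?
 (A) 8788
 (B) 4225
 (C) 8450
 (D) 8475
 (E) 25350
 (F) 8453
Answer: C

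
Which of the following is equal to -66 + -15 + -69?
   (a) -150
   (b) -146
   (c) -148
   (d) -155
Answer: a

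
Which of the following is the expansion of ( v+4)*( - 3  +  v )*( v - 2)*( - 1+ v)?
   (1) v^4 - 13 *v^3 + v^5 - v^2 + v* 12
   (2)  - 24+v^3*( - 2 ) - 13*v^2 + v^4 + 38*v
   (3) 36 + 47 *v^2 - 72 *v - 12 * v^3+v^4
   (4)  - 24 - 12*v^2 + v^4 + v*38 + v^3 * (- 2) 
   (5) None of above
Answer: 2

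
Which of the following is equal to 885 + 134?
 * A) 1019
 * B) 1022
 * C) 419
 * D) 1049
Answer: A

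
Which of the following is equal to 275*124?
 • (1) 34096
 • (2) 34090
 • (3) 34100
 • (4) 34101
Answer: 3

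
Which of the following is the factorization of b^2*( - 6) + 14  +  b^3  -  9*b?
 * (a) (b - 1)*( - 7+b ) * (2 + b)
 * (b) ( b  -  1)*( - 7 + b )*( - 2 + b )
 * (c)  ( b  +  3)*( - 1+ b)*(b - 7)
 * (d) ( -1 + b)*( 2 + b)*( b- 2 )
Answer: a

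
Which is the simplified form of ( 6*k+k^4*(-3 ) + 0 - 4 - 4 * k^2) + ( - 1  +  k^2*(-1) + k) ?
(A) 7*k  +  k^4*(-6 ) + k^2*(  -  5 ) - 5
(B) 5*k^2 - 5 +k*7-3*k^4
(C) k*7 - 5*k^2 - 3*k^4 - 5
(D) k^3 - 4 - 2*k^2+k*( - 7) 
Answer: C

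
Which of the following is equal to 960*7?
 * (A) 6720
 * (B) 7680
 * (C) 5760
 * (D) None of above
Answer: A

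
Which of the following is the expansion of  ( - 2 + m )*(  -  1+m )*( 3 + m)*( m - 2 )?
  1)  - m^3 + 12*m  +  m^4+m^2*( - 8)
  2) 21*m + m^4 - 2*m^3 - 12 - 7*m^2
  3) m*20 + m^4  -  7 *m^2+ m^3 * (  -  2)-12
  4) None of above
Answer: 3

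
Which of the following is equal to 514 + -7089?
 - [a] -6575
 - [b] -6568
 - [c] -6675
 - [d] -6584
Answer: a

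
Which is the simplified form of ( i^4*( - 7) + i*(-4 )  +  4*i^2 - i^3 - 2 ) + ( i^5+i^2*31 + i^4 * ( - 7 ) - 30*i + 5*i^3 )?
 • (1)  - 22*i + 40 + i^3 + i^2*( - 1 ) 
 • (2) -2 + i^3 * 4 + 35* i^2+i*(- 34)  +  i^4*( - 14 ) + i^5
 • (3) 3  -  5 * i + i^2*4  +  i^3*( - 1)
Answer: 2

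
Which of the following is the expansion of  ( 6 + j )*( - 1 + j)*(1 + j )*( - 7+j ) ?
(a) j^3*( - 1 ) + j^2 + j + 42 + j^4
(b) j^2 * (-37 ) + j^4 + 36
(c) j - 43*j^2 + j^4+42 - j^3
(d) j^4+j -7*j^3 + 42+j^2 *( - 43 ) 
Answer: c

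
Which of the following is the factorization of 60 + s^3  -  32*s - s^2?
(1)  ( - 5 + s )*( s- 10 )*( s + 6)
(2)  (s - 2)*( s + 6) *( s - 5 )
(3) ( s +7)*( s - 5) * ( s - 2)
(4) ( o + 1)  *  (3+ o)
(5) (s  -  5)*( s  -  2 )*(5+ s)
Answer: 2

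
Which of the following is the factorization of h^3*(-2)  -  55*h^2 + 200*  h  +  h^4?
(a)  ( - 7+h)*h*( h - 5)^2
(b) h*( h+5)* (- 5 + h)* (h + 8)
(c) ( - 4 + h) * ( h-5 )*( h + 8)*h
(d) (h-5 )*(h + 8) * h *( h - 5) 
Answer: d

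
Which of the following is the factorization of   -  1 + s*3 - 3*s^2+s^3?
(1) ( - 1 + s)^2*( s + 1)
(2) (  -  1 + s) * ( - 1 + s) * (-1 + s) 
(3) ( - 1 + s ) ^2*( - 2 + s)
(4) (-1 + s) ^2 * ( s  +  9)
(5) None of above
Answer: 2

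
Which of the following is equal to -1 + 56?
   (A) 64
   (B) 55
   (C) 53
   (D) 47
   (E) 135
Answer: B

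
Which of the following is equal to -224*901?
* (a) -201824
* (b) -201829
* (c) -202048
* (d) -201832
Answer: a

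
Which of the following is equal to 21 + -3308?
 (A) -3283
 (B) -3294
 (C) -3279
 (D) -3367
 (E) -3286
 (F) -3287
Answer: F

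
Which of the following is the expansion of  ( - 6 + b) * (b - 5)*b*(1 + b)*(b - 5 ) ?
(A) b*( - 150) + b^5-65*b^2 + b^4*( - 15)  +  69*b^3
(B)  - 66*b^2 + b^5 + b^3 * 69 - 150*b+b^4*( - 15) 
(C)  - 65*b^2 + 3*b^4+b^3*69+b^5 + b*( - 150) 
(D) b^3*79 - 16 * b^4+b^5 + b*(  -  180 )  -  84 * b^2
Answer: A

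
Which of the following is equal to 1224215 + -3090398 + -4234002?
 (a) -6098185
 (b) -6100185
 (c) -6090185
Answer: b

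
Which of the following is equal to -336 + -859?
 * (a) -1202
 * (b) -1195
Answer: b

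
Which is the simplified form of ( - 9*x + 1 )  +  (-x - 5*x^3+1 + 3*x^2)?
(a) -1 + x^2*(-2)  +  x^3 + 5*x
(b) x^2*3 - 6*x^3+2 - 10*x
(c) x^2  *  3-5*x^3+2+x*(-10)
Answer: c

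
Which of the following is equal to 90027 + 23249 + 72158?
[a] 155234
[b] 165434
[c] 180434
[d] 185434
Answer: d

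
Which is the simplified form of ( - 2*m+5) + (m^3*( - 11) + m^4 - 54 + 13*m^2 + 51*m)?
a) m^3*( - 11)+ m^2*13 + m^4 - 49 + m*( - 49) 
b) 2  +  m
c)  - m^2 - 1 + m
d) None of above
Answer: d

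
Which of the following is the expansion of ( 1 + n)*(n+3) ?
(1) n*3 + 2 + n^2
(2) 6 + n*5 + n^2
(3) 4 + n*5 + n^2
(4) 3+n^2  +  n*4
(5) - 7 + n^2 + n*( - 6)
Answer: 4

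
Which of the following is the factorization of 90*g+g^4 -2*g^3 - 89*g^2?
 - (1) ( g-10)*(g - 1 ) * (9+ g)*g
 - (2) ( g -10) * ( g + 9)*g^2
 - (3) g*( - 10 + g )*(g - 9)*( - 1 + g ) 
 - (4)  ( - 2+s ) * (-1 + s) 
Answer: 1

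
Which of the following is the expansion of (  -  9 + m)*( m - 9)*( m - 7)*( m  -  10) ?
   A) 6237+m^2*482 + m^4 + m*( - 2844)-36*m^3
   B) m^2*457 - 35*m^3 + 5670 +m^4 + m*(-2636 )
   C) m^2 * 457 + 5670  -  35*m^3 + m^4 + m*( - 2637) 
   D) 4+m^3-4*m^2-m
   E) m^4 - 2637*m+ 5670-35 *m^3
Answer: C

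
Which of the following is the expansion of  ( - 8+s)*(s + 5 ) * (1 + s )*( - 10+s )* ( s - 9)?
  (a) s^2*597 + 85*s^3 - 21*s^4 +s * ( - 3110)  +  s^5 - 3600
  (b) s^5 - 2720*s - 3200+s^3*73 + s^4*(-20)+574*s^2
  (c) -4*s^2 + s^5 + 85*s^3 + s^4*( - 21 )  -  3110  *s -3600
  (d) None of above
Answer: a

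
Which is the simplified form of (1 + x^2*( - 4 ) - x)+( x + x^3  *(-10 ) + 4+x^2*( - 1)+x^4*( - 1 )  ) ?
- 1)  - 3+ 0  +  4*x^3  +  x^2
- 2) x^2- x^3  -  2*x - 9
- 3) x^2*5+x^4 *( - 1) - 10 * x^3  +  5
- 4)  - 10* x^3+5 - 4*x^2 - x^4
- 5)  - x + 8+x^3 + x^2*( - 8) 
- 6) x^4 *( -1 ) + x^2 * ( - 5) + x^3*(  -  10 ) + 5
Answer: 6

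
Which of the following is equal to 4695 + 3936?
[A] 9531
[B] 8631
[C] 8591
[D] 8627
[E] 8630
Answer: B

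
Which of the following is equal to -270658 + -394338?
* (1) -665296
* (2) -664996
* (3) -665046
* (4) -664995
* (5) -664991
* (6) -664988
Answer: 2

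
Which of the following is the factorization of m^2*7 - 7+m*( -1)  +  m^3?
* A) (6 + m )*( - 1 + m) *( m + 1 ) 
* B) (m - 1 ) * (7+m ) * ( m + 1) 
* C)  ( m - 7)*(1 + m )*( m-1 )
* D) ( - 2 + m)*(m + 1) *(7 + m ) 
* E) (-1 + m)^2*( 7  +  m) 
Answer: B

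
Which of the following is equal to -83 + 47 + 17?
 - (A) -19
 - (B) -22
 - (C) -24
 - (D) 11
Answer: A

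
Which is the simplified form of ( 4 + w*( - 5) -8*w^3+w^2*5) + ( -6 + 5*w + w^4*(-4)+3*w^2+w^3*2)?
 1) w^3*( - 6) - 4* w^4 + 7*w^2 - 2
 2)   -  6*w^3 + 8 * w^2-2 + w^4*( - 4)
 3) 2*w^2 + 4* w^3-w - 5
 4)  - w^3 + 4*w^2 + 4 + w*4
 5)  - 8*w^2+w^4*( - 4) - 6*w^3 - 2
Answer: 2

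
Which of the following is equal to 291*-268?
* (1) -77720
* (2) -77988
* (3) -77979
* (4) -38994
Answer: 2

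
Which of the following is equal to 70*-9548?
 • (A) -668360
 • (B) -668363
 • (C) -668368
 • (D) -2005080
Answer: A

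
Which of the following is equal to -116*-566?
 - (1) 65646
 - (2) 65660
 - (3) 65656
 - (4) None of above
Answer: 3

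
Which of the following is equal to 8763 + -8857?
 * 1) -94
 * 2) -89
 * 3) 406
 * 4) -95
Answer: 1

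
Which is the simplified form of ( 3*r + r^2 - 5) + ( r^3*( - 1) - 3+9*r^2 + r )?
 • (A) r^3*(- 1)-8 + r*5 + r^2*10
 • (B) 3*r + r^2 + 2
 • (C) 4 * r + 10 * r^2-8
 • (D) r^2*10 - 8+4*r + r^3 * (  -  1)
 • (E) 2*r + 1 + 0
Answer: D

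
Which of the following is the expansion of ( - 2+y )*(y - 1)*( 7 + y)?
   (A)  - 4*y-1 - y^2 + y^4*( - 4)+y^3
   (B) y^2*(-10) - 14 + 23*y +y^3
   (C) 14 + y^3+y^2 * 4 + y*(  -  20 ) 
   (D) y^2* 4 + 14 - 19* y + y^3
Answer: D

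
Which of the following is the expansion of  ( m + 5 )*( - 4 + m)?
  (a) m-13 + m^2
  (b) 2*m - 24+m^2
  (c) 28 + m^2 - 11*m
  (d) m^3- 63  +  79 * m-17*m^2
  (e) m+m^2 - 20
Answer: e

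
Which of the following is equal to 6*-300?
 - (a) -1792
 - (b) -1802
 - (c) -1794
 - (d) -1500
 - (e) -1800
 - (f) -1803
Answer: e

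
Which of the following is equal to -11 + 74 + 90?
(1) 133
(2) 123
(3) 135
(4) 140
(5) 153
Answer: 5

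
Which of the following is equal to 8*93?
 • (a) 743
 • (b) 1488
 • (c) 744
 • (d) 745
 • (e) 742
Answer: c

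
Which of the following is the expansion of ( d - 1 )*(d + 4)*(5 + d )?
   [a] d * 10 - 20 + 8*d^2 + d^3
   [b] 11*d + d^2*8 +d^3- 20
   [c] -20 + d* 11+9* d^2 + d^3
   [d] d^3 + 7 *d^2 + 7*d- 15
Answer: b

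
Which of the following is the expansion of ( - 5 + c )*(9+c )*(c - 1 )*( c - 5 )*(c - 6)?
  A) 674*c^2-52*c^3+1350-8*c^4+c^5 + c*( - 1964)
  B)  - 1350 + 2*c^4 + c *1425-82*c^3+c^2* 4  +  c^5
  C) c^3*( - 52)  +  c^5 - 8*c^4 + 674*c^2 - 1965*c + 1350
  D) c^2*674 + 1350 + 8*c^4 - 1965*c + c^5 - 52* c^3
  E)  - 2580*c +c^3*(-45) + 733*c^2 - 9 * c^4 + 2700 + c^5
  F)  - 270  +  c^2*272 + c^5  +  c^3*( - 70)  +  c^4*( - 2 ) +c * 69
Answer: C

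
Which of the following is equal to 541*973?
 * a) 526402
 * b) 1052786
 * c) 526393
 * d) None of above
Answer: c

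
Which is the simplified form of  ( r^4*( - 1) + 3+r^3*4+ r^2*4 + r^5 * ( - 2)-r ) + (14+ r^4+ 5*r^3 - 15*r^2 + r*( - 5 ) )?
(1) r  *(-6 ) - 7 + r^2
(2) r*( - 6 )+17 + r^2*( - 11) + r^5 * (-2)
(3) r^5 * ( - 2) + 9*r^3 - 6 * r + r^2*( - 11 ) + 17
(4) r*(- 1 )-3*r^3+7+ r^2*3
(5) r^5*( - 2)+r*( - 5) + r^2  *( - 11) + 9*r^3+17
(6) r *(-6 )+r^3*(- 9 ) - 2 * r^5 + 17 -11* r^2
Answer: 3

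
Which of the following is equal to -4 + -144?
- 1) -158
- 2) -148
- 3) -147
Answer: 2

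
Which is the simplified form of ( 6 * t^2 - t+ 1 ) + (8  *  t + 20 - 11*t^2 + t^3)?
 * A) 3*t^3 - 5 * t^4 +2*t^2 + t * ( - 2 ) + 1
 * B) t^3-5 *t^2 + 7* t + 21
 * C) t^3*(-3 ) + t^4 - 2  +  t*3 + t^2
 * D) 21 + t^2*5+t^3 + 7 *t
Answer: B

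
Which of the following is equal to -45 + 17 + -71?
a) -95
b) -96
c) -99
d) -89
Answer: c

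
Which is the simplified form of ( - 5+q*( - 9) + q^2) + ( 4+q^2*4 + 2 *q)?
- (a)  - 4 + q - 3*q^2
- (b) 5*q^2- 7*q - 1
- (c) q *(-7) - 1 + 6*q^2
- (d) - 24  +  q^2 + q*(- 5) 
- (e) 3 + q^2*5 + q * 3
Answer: b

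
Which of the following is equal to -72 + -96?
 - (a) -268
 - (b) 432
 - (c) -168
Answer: c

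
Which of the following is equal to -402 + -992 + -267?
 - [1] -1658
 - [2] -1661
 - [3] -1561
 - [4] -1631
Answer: 2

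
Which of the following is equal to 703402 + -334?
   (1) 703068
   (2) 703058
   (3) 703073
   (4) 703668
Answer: 1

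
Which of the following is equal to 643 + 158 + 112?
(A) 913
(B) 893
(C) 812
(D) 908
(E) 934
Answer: A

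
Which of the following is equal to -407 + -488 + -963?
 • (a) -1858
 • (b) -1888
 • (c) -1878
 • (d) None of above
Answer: a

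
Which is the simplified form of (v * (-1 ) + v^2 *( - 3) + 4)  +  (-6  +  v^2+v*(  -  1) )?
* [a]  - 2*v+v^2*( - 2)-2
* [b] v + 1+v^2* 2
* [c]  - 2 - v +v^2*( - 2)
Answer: a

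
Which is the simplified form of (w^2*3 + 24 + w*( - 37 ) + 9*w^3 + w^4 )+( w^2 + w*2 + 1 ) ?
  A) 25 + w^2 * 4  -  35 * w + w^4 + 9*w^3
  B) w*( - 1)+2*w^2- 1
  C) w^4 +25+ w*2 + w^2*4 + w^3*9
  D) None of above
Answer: A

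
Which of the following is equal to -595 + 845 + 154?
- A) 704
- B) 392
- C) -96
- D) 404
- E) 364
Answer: D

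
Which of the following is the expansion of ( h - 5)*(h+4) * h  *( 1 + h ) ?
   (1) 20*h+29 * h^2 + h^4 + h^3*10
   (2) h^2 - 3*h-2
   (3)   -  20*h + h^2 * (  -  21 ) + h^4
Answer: 3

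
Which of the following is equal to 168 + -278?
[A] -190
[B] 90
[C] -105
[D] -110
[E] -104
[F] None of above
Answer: D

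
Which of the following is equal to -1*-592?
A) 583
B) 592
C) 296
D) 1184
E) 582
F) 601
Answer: B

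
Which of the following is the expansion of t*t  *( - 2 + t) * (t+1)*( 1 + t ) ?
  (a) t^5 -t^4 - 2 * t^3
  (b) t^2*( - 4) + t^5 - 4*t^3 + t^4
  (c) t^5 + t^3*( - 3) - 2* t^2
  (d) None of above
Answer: c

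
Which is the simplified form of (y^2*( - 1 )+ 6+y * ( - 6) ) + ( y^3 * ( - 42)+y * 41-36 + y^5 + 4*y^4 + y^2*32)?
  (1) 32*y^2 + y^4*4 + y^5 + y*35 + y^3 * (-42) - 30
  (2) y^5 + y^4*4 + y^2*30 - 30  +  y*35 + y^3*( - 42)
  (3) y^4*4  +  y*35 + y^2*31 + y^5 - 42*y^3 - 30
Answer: 3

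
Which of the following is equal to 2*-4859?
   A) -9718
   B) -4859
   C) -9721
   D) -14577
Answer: A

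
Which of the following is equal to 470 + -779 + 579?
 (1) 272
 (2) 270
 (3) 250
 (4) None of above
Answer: 2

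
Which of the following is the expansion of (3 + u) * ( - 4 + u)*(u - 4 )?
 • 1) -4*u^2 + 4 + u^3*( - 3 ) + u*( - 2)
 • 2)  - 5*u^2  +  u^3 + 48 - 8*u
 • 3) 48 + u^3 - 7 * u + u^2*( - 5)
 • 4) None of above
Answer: 2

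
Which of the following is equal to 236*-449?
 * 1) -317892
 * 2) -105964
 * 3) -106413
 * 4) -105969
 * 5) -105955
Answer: 2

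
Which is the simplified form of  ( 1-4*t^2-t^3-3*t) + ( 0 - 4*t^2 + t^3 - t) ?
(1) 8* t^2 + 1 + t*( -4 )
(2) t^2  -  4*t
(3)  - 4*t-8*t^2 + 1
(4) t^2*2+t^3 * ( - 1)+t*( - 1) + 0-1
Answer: 3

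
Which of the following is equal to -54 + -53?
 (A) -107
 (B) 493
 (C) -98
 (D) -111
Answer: A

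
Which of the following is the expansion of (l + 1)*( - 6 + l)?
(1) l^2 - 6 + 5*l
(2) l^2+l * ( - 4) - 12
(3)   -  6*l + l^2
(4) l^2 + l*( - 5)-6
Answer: 4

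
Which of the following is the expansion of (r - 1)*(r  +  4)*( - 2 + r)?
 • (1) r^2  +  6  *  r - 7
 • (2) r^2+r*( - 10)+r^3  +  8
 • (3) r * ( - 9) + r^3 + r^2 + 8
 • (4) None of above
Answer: 2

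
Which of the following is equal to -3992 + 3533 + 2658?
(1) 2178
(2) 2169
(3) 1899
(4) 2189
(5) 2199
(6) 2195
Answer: 5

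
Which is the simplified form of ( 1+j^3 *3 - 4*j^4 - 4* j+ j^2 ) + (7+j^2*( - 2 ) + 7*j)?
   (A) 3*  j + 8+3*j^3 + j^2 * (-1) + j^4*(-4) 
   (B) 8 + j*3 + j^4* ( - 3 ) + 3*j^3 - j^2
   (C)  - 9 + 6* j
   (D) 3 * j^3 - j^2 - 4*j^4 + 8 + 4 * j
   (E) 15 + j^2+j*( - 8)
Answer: A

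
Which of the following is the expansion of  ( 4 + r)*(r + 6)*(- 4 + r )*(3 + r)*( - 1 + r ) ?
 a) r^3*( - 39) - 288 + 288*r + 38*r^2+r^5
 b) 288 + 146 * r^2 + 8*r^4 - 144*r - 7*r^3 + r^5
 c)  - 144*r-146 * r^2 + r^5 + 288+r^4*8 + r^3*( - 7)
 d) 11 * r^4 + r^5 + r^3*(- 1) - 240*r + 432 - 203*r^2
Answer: c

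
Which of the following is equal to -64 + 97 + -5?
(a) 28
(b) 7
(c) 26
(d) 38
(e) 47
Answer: a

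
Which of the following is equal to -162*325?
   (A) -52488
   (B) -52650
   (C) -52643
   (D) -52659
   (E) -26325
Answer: B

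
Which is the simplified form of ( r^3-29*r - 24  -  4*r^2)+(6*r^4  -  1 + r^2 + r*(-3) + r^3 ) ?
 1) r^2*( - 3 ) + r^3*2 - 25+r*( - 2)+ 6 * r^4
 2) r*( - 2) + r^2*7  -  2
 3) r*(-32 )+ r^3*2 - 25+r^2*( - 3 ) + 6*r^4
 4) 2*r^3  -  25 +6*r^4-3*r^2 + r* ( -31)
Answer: 3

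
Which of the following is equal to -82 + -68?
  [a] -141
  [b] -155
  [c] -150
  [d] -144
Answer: c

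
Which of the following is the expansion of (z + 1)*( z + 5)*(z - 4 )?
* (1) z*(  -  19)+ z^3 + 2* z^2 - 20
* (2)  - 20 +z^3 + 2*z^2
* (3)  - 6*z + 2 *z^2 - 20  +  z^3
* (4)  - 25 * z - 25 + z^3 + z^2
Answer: 1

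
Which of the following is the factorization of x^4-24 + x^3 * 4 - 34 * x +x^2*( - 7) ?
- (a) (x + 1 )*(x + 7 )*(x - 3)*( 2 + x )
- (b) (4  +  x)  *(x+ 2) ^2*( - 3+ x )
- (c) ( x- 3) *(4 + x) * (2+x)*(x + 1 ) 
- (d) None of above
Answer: c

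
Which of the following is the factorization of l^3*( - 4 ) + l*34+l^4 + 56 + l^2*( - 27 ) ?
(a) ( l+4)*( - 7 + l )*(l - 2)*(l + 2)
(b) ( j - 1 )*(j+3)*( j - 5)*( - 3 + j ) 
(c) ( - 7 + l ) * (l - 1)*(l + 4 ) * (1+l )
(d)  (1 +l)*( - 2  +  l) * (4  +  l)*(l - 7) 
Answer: d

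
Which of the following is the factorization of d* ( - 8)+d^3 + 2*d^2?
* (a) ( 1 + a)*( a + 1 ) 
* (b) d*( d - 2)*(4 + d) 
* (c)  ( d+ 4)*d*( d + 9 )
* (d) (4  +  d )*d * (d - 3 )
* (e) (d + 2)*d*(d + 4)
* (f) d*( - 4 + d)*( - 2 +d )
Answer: b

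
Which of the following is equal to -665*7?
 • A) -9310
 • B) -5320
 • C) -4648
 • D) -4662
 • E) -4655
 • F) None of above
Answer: E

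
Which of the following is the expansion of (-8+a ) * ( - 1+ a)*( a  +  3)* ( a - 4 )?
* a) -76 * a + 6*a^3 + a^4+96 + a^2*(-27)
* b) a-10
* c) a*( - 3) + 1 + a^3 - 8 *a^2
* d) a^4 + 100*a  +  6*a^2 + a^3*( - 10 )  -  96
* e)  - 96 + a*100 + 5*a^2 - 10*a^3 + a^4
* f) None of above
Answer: e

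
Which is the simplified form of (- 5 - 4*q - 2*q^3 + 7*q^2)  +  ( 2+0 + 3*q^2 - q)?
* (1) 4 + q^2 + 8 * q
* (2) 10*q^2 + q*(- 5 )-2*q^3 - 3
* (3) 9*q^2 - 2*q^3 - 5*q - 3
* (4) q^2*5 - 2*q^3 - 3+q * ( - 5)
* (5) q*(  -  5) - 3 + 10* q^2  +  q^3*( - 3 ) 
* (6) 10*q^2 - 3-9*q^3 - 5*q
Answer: 2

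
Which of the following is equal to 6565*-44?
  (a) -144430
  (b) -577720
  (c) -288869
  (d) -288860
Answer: d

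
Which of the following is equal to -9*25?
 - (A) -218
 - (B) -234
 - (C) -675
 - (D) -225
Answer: D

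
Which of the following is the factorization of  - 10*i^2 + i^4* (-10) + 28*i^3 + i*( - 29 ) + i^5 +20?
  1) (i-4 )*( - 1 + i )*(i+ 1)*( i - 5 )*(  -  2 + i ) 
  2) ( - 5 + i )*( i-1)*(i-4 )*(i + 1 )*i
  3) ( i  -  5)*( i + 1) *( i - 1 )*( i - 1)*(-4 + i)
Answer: 3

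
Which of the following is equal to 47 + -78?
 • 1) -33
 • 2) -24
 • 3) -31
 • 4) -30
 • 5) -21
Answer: 3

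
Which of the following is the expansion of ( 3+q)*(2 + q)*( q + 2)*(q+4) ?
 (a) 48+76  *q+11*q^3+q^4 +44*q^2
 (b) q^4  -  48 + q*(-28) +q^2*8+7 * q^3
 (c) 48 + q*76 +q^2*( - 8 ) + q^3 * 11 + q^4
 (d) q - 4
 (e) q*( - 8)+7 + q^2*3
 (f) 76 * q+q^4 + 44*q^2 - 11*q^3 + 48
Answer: a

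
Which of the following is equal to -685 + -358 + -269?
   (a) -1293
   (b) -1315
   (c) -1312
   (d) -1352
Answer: c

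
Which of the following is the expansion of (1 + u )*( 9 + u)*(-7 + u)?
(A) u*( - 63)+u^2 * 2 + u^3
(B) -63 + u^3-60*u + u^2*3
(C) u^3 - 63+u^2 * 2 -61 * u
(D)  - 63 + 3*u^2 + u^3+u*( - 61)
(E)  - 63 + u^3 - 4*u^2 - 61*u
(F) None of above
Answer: D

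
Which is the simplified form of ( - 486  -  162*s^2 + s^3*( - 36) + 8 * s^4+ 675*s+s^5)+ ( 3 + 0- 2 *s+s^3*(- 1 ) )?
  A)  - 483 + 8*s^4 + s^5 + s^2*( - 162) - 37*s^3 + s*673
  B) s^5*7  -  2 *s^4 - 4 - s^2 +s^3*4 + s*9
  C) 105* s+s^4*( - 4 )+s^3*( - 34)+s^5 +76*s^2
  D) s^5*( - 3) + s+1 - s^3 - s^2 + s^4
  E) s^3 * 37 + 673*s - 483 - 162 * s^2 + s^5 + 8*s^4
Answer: A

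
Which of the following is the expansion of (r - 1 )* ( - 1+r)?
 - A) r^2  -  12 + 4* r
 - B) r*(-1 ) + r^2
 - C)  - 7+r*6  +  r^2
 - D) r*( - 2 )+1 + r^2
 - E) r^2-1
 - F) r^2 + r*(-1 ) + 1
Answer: D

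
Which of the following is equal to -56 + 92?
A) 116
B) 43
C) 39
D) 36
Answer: D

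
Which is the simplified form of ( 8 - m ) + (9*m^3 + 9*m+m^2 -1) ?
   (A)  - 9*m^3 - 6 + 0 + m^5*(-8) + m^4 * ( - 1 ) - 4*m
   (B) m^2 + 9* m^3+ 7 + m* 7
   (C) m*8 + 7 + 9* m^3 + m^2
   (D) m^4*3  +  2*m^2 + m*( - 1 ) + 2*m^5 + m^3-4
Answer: C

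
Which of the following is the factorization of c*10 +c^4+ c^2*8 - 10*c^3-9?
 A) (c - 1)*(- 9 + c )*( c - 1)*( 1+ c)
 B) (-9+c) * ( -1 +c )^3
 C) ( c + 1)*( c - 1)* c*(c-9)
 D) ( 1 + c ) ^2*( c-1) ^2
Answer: A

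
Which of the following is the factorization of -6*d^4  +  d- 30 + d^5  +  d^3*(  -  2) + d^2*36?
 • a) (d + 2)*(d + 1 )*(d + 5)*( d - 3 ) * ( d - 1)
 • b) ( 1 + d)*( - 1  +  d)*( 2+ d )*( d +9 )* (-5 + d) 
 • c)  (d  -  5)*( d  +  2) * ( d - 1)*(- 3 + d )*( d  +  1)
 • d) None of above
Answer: c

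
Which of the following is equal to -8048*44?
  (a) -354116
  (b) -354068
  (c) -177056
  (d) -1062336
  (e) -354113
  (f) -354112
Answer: f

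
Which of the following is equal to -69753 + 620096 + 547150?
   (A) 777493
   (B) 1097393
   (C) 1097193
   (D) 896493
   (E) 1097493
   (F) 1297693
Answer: E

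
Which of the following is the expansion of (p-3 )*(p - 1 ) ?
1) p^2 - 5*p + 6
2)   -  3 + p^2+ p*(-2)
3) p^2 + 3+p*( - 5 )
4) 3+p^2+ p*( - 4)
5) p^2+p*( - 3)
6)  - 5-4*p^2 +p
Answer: 4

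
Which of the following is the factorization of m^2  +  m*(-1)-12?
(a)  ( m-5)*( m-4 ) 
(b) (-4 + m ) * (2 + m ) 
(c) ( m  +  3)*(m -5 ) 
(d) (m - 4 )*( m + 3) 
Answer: d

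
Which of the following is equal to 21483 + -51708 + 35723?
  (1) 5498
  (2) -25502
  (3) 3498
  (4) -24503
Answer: 1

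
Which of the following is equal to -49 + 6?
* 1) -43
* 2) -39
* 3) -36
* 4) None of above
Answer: 1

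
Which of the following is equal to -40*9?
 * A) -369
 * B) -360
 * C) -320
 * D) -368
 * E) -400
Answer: B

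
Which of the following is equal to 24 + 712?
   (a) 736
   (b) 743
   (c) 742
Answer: a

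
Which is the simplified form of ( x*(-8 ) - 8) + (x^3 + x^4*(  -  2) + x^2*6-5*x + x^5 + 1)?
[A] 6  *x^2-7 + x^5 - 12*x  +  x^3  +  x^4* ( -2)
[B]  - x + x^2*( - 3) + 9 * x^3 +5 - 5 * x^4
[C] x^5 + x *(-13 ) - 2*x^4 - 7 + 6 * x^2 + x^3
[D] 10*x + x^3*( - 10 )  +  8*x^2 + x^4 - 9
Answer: C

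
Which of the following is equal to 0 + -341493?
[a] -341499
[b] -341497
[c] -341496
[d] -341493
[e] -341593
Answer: d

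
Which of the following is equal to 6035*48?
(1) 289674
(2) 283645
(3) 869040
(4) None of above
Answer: 4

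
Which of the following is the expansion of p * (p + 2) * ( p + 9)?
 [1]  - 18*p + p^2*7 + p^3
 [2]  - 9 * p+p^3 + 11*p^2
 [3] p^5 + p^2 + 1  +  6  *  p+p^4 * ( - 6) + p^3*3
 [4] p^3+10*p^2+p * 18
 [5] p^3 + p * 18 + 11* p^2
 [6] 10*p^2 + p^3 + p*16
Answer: 5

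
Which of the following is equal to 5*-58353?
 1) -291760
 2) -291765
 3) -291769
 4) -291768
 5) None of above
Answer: 2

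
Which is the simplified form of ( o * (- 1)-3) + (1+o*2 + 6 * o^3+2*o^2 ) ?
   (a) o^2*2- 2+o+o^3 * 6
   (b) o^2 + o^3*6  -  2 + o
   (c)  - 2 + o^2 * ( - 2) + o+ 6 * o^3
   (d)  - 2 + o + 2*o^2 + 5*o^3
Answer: a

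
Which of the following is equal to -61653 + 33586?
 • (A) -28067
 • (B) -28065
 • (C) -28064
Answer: A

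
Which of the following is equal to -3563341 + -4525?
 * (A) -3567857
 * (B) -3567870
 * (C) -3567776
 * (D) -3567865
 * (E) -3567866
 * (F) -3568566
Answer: E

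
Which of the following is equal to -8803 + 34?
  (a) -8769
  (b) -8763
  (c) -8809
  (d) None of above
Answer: a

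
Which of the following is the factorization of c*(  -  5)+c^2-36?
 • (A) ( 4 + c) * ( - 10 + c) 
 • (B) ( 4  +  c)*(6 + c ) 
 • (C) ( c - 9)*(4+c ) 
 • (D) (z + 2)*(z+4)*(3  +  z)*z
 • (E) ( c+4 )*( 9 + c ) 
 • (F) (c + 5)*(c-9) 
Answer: C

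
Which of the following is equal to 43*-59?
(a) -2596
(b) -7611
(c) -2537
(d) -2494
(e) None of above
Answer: c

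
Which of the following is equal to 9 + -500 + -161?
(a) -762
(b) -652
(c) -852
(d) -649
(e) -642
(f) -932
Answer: b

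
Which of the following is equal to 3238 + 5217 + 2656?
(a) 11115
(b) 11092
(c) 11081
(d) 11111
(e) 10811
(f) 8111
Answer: d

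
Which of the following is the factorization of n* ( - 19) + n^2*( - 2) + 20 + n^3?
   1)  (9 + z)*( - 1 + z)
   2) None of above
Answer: 2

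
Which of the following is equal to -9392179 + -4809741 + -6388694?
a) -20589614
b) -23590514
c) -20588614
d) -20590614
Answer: d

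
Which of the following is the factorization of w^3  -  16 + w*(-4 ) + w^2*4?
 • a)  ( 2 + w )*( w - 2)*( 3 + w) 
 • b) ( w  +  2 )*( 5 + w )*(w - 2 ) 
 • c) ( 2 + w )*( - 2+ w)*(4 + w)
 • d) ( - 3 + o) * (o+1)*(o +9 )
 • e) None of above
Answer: c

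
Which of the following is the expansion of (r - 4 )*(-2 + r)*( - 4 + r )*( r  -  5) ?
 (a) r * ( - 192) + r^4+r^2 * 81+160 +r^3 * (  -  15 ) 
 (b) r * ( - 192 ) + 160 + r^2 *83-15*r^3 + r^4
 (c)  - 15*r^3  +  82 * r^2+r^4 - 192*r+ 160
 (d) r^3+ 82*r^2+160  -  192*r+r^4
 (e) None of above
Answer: c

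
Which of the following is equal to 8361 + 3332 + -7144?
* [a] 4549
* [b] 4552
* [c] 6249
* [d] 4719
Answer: a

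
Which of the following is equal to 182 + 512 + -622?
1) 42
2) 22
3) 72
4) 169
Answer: 3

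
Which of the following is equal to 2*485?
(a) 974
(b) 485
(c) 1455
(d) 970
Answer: d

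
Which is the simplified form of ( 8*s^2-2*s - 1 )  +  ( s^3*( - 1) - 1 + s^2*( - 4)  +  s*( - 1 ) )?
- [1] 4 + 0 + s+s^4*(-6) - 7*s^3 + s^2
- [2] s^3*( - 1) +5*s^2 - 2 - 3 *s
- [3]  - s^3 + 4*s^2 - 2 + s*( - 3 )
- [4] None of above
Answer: 3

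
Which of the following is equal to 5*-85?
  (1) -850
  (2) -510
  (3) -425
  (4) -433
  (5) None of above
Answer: 3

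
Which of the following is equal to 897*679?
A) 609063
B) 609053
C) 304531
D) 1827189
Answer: A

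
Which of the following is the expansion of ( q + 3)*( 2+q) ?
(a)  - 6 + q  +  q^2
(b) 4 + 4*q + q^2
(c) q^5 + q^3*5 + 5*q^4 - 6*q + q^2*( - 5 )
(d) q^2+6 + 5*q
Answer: d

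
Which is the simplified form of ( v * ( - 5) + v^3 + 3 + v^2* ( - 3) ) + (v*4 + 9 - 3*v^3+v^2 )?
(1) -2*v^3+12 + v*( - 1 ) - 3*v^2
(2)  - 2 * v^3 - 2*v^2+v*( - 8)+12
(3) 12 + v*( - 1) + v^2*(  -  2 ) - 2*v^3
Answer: 3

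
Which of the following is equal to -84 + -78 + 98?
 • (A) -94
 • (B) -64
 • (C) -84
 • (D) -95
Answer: B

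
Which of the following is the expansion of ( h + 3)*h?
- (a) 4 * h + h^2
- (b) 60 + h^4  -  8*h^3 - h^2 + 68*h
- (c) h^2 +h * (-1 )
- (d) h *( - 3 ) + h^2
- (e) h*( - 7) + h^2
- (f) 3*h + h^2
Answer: f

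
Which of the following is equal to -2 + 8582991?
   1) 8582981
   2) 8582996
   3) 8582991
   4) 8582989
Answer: 4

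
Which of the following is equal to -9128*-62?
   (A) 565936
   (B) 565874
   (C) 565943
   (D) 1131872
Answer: A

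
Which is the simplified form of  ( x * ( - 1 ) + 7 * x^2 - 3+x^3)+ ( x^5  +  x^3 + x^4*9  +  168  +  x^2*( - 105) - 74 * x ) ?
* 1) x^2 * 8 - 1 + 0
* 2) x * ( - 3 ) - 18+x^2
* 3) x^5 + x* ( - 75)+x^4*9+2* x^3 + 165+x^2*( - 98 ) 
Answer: 3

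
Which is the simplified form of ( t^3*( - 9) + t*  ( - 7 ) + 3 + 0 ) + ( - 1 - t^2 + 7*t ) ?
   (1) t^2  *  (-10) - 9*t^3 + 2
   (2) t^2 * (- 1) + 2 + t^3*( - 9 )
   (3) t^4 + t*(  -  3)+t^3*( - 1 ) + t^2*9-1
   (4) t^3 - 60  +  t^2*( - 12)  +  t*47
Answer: 2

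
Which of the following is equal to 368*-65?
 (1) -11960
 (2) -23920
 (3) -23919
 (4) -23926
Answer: 2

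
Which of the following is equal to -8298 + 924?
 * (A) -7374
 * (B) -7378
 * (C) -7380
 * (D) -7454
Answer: A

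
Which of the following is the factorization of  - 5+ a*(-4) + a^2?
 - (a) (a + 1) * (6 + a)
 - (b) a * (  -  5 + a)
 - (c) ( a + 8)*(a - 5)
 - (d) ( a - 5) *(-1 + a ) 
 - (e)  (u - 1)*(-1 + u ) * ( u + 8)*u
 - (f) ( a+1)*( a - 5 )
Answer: f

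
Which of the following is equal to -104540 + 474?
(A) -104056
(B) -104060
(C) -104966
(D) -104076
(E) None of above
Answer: E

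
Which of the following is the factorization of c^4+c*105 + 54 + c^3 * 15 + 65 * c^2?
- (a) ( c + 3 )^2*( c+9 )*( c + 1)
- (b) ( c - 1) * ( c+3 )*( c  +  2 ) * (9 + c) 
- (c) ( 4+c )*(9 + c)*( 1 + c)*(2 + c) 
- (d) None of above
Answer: d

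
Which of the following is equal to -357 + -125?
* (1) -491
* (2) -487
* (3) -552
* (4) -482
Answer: 4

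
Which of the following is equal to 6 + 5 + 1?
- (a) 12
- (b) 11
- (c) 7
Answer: a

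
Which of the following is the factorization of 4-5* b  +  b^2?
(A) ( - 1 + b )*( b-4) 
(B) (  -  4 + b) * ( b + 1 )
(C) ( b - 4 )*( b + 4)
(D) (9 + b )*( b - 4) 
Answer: A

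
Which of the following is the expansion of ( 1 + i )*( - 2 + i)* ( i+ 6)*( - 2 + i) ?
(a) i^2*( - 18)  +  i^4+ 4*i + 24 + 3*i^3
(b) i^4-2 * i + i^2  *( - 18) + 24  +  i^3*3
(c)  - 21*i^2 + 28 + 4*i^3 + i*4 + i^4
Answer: a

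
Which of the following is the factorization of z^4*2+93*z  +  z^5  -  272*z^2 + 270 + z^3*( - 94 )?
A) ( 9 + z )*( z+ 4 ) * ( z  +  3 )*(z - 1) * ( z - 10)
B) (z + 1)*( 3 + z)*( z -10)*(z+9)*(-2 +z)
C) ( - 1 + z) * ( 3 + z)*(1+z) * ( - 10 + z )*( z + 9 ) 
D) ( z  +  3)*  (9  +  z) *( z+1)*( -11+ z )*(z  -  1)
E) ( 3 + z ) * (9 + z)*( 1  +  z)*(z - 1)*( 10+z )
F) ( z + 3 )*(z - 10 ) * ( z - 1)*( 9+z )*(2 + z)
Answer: C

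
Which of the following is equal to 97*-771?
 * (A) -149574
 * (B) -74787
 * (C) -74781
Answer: B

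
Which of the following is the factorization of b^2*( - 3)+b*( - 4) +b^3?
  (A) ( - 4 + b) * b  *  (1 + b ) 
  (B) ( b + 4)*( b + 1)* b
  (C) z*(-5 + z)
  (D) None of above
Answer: A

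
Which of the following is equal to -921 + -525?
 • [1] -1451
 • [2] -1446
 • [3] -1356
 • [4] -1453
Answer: 2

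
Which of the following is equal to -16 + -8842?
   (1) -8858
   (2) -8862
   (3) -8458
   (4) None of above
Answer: 1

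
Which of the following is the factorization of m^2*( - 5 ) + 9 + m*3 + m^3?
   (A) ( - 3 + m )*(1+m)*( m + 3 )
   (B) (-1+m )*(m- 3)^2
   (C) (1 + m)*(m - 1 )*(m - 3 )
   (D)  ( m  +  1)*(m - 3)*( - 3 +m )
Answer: D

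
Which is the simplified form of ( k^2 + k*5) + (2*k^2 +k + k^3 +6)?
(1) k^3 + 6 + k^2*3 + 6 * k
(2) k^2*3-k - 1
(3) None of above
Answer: 1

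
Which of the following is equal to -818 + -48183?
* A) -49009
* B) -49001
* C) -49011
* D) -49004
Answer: B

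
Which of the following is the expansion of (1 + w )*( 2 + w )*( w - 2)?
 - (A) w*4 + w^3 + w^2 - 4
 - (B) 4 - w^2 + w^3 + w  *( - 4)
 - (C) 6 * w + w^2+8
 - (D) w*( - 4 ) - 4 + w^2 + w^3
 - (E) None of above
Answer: D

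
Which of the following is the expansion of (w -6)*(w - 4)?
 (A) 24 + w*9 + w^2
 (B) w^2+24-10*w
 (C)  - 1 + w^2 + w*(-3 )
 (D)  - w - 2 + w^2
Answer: B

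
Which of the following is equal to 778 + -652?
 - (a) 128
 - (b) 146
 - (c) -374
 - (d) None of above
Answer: d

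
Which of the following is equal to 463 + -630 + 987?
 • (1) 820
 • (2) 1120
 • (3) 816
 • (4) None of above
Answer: 1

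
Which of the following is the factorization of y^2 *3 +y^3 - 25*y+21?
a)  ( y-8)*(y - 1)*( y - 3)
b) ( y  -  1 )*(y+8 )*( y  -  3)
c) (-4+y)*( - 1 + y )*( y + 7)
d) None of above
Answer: d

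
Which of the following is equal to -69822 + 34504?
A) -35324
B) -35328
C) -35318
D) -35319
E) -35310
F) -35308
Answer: C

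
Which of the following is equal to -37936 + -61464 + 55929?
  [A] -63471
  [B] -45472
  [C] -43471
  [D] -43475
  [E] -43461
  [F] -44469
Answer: C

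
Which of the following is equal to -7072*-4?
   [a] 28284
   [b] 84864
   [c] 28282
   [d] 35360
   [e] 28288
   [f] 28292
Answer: e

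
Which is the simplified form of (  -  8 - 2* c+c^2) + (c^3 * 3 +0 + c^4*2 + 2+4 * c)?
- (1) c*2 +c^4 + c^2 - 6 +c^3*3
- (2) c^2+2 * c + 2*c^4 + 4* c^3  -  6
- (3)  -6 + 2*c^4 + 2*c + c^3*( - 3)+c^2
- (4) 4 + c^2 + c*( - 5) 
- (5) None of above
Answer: 5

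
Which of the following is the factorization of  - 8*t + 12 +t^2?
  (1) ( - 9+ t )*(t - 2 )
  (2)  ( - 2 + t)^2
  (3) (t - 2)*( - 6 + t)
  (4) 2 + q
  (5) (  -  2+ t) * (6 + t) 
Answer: 3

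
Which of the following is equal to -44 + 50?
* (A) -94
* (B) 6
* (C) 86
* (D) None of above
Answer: B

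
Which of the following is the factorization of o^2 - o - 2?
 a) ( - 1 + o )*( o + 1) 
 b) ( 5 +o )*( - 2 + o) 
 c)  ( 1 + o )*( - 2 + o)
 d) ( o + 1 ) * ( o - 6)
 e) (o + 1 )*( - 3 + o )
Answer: c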